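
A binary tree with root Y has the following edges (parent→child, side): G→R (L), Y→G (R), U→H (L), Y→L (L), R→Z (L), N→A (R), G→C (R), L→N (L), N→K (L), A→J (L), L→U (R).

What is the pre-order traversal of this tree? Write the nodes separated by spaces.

Y L N K A J U H G R Z C

Pre-order visits the node, then its left subtree, then its right subtree.
Visit Y.
At Y: go left to L.
  Visit L.
  At L: go left to N.
    Visit N.
    At N: go left to K.
      K is a leaf — visit K.
    At N: go right to A.
      Visit A.
      At A: go left to J.
        J is a leaf — visit J.
      At A: no right child.
  At L: go right to U.
    Visit U.
    At U: go left to H.
      H is a leaf — visit H.
    At U: no right child.
At Y: go right to G.
  Visit G.
  At G: go left to R.
    Visit R.
    At R: go left to Z.
      Z is a leaf — visit Z.
    At R: no right child.
  At G: go right to C.
    C is a leaf — visit C.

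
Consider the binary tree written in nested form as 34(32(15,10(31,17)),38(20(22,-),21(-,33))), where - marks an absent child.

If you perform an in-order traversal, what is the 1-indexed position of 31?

3

In-order visits the left subtree, then the node, then the right subtree.
At 34: go left to 32.
  At 32: go left to 15.
    15 is a leaf — visit 15.
  Visit 32.
  At 32: go right to 10.
    At 10: go left to 31.
      31 is a leaf — visit 31.
    Visit 10.
    At 10: go right to 17.
      17 is a leaf — visit 17.
Visit 34.
At 34: go right to 38.
  At 38: go left to 20.
    At 20: go left to 22.
      22 is a leaf — visit 22.
    Visit 20.
    At 20: no right child.
  Visit 38.
  At 38: go right to 21.
    At 21: no left child.
    Visit 21.
    At 21: go right to 33.
      33 is a leaf — visit 33.
Full in-order sequence: 15, 32, 31, 10, 17, 34, 22, 20, 38, 21, 33.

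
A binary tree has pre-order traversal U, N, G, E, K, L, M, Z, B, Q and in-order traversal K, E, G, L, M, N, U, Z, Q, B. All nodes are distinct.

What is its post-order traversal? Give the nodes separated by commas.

K, E, M, L, G, N, Q, B, Z, U

The first element of pre-order is the root; it splits in-order into left and right subtrees.
Root U: left subtree has 6 nodes {K, E, G, L, M, N}, right has 3 {Z, Q, B}.
  Root N: left subtree has 5 nodes {K, E, G, L, M}, right has 0 { }.
    Root G: left subtree has 2 nodes {K, E}, right has 2 {L, M}.
      Root E: left subtree has 1 node {K}, right has 0 { }.
      Root L: left subtree has 0 nodes { }, right has 1 {M}.
  Root Z: left subtree has 0 nodes { }, right has 2 {Q, B}.
    Root B: left subtree has 1 node {Q}, right has 0 { }.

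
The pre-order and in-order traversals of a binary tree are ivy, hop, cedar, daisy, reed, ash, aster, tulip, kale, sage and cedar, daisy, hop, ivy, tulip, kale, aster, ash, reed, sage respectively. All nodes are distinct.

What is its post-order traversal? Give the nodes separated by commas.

The first element of pre-order is the root; it splits in-order into left and right subtrees.
Root ivy: left subtree has 3 nodes {cedar, daisy, hop}, right has 6 {tulip, kale, aster, ash, reed, sage}.
  Root hop: left subtree has 2 nodes {cedar, daisy}, right has 0 { }.
    Root cedar: left subtree has 0 nodes { }, right has 1 {daisy}.
  Root reed: left subtree has 4 nodes {tulip, kale, aster, ash}, right has 1 {sage}.
    Root ash: left subtree has 3 nodes {tulip, kale, aster}, right has 0 { }.
      Root aster: left subtree has 2 nodes {tulip, kale}, right has 0 { }.
        Root tulip: left subtree has 0 nodes { }, right has 1 {kale}.

daisy, cedar, hop, kale, tulip, aster, ash, sage, reed, ivy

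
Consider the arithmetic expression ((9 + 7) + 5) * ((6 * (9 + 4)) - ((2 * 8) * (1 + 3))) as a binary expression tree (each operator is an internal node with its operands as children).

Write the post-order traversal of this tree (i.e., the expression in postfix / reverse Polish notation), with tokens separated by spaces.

9 7 + 5 + 6 9 4 + * 2 8 * 1 3 + * - *

Post-order on an expression tree gives postfix notation: for each operator, emit left operand, right operand, then the operator.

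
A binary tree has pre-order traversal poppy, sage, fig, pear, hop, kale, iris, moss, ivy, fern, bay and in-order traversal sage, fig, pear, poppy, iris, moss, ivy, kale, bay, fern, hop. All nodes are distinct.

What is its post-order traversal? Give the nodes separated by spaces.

pear fig sage ivy moss iris bay fern kale hop poppy

The first element of pre-order is the root; it splits in-order into left and right subtrees.
Root poppy: left subtree has 3 nodes {sage, fig, pear}, right has 7 {iris, moss, ivy, kale, bay, fern, hop}.
  Root sage: left subtree has 0 nodes { }, right has 2 {fig, pear}.
    Root fig: left subtree has 0 nodes { }, right has 1 {pear}.
  Root hop: left subtree has 6 nodes {iris, moss, ivy, kale, bay, fern}, right has 0 { }.
    Root kale: left subtree has 3 nodes {iris, moss, ivy}, right has 2 {bay, fern}.
      Root iris: left subtree has 0 nodes { }, right has 2 {moss, ivy}.
        Root moss: left subtree has 0 nodes { }, right has 1 {ivy}.
      Root fern: left subtree has 1 node {bay}, right has 0 { }.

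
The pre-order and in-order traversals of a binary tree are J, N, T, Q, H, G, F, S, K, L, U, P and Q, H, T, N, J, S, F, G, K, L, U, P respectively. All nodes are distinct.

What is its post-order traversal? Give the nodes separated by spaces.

H Q T N S F P U L K G J

The first element of pre-order is the root; it splits in-order into left and right subtrees.
Root J: left subtree has 4 nodes {Q, H, T, N}, right has 7 {S, F, G, K, L, U, P}.
  Root N: left subtree has 3 nodes {Q, H, T}, right has 0 { }.
    Root T: left subtree has 2 nodes {Q, H}, right has 0 { }.
      Root Q: left subtree has 0 nodes { }, right has 1 {H}.
  Root G: left subtree has 2 nodes {S, F}, right has 4 {K, L, U, P}.
    Root F: left subtree has 1 node {S}, right has 0 { }.
    Root K: left subtree has 0 nodes { }, right has 3 {L, U, P}.
      Root L: left subtree has 0 nodes { }, right has 2 {U, P}.
        Root U: left subtree has 0 nodes { }, right has 1 {P}.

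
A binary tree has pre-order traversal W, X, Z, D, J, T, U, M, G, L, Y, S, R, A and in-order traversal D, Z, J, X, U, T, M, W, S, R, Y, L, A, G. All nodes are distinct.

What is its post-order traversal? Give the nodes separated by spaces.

D J Z U M T X R S Y A L G W

The first element of pre-order is the root; it splits in-order into left and right subtrees.
Root W: left subtree has 7 nodes {D, Z, J, X, U, T, M}, right has 6 {S, R, Y, L, A, G}.
  Root X: left subtree has 3 nodes {D, Z, J}, right has 3 {U, T, M}.
    Root Z: left subtree has 1 node {D}, right has 1 {J}.
    Root T: left subtree has 1 node {U}, right has 1 {M}.
  Root G: left subtree has 5 nodes {S, R, Y, L, A}, right has 0 { }.
    Root L: left subtree has 3 nodes {S, R, Y}, right has 1 {A}.
      Root Y: left subtree has 2 nodes {S, R}, right has 0 { }.
        Root S: left subtree has 0 nodes { }, right has 1 {R}.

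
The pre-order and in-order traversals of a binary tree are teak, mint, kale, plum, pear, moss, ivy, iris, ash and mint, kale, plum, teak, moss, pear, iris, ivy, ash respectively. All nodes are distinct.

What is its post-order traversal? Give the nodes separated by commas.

plum, kale, mint, moss, iris, ash, ivy, pear, teak

The first element of pre-order is the root; it splits in-order into left and right subtrees.
Root teak: left subtree has 3 nodes {mint, kale, plum}, right has 5 {moss, pear, iris, ivy, ash}.
  Root mint: left subtree has 0 nodes { }, right has 2 {kale, plum}.
    Root kale: left subtree has 0 nodes { }, right has 1 {plum}.
  Root pear: left subtree has 1 node {moss}, right has 3 {iris, ivy, ash}.
    Root ivy: left subtree has 1 node {iris}, right has 1 {ash}.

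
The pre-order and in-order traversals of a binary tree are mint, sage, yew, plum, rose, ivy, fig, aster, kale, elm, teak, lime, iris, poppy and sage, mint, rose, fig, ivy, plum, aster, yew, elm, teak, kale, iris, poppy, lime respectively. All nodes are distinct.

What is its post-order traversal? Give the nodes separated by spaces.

The first element of pre-order is the root; it splits in-order into left and right subtrees.
Root mint: left subtree has 1 node {sage}, right has 12 {rose, fig, ivy, plum, aster, yew, elm, teak, kale, iris, poppy, lime}.
  Root yew: left subtree has 5 nodes {rose, fig, ivy, plum, aster}, right has 6 {elm, teak, kale, iris, poppy, lime}.
    Root plum: left subtree has 3 nodes {rose, fig, ivy}, right has 1 {aster}.
      Root rose: left subtree has 0 nodes { }, right has 2 {fig, ivy}.
        Root ivy: left subtree has 1 node {fig}, right has 0 { }.
    Root kale: left subtree has 2 nodes {elm, teak}, right has 3 {iris, poppy, lime}.
      Root elm: left subtree has 0 nodes { }, right has 1 {teak}.
      Root lime: left subtree has 2 nodes {iris, poppy}, right has 0 { }.
        Root iris: left subtree has 0 nodes { }, right has 1 {poppy}.

sage fig ivy rose aster plum teak elm poppy iris lime kale yew mint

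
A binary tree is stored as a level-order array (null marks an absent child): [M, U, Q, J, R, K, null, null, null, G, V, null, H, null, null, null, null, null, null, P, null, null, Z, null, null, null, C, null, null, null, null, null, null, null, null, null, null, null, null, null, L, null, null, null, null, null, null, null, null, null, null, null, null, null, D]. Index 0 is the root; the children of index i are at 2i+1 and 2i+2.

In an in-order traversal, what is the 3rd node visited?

P

In-order visits the left subtree, then the node, then the right subtree.
At M: go left to U.
  At U: go left to J.
    J is a leaf — visit J.
  Visit U.
  At U: go right to R.
    At R: go left to G.
      At G: go left to P.
        At P: no left child.
        Visit P.
        At P: go right to L.
          L is a leaf — visit L.
      Visit G.
      At G: no right child.
    Visit R.
    At R: go right to V.
      At V: no left child.
      Visit V.
      At V: go right to Z.
        Z is a leaf — visit Z.
Visit M.
At M: go right to Q.
  At Q: go left to K.
    At K: no left child.
    Visit K.
    At K: go right to H.
      At H: no left child.
      Visit H.
      At H: go right to C.
        At C: no left child.
        Visit C.
        At C: go right to D.
          D is a leaf — visit D.
  Visit Q.
  At Q: no right child.
Full in-order sequence: J, U, P, L, G, R, V, Z, M, K, H, C, D, Q.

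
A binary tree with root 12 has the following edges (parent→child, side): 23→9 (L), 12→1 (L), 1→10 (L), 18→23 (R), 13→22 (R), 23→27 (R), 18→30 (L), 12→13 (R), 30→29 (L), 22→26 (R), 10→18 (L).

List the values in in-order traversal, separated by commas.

29, 30, 18, 9, 23, 27, 10, 1, 12, 13, 22, 26

In-order visits the left subtree, then the node, then the right subtree.
At 12: go left to 1.
  At 1: go left to 10.
    At 10: go left to 18.
      At 18: go left to 30.
        At 30: go left to 29.
          29 is a leaf — visit 29.
        Visit 30.
        At 30: no right child.
      Visit 18.
      At 18: go right to 23.
        At 23: go left to 9.
          9 is a leaf — visit 9.
        Visit 23.
        At 23: go right to 27.
          27 is a leaf — visit 27.
    Visit 10.
    At 10: no right child.
  Visit 1.
  At 1: no right child.
Visit 12.
At 12: go right to 13.
  At 13: no left child.
  Visit 13.
  At 13: go right to 22.
    At 22: no left child.
    Visit 22.
    At 22: go right to 26.
      26 is a leaf — visit 26.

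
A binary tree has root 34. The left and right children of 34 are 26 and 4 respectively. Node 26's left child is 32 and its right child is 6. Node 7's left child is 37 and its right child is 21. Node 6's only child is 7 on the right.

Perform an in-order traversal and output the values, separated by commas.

32, 26, 6, 37, 7, 21, 34, 4

In-order visits the left subtree, then the node, then the right subtree.
At 34: go left to 26.
  At 26: go left to 32.
    32 is a leaf — visit 32.
  Visit 26.
  At 26: go right to 6.
    At 6: no left child.
    Visit 6.
    At 6: go right to 7.
      At 7: go left to 37.
        37 is a leaf — visit 37.
      Visit 7.
      At 7: go right to 21.
        21 is a leaf — visit 21.
Visit 34.
At 34: go right to 4.
  4 is a leaf — visit 4.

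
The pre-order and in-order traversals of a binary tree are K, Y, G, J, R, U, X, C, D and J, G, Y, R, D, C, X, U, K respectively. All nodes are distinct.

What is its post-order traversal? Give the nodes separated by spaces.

J G D C X U R Y K

The first element of pre-order is the root; it splits in-order into left and right subtrees.
Root K: left subtree has 8 nodes {J, G, Y, R, D, C, X, U}, right has 0 { }.
  Root Y: left subtree has 2 nodes {J, G}, right has 5 {R, D, C, X, U}.
    Root G: left subtree has 1 node {J}, right has 0 { }.
    Root R: left subtree has 0 nodes { }, right has 4 {D, C, X, U}.
      Root U: left subtree has 3 nodes {D, C, X}, right has 0 { }.
        Root X: left subtree has 2 nodes {D, C}, right has 0 { }.
          Root C: left subtree has 1 node {D}, right has 0 { }.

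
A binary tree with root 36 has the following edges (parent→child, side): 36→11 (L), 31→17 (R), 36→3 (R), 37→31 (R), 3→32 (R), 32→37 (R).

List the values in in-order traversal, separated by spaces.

11 36 3 32 37 31 17

In-order visits the left subtree, then the node, then the right subtree.
At 36: go left to 11.
  11 is a leaf — visit 11.
Visit 36.
At 36: go right to 3.
  At 3: no left child.
  Visit 3.
  At 3: go right to 32.
    At 32: no left child.
    Visit 32.
    At 32: go right to 37.
      At 37: no left child.
      Visit 37.
      At 37: go right to 31.
        At 31: no left child.
        Visit 31.
        At 31: go right to 17.
          17 is a leaf — visit 17.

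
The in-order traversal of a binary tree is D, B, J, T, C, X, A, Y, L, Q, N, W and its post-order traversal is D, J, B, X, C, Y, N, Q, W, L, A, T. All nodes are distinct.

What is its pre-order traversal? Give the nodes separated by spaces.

T B D J A C X L Y W Q N

The last element of post-order is the root; it splits in-order into left and right subtrees.
Root T: left subtree has 3 nodes {D, B, J}, right has 8 {C, X, A, Y, L, Q, N, W}.
  Root B: left subtree has 1 node {D}, right has 1 {J}.
  Root A: left subtree has 2 nodes {C, X}, right has 5 {Y, L, Q, N, W}.
    Root C: left subtree has 0 nodes { }, right has 1 {X}.
    Root L: left subtree has 1 node {Y}, right has 3 {Q, N, W}.
      Root W: left subtree has 2 nodes {Q, N}, right has 0 { }.
        Root Q: left subtree has 0 nodes { }, right has 1 {N}.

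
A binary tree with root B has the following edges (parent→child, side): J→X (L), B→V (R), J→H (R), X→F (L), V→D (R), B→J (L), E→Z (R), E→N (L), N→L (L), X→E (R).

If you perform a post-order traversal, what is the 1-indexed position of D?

Post-order visits the left subtree, then the right subtree, then the node.
At B: go left to J.
  At J: go left to X.
    At X: go left to F.
      F is a leaf — visit F.
    At X: go right to E.
      At E: go left to N.
        At N: go left to L.
          L is a leaf — visit L.
        At N: no right child.
        Visit N.
      At E: go right to Z.
        Z is a leaf — visit Z.
      Visit E.
    Visit X.
  At J: go right to H.
    H is a leaf — visit H.
  Visit J.
At B: go right to V.
  At V: no left child.
  At V: go right to D.
    D is a leaf — visit D.
  Visit V.
Visit B.
Full post-order sequence: F, L, N, Z, E, X, H, J, D, V, B.

9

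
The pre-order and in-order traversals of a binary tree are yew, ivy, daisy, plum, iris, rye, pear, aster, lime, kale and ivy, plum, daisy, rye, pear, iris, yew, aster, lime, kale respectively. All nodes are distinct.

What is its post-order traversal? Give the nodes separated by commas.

The first element of pre-order is the root; it splits in-order into left and right subtrees.
Root yew: left subtree has 6 nodes {ivy, plum, daisy, rye, pear, iris}, right has 3 {aster, lime, kale}.
  Root ivy: left subtree has 0 nodes { }, right has 5 {plum, daisy, rye, pear, iris}.
    Root daisy: left subtree has 1 node {plum}, right has 3 {rye, pear, iris}.
      Root iris: left subtree has 2 nodes {rye, pear}, right has 0 { }.
        Root rye: left subtree has 0 nodes { }, right has 1 {pear}.
  Root aster: left subtree has 0 nodes { }, right has 2 {lime, kale}.
    Root lime: left subtree has 0 nodes { }, right has 1 {kale}.

plum, pear, rye, iris, daisy, ivy, kale, lime, aster, yew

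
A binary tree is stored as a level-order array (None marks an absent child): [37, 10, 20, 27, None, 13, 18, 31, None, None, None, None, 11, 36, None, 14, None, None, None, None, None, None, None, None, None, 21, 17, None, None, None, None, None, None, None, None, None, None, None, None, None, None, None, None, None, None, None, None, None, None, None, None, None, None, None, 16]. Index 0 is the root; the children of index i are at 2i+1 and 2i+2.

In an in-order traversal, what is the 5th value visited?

37

In-order visits the left subtree, then the node, then the right subtree.
At 37: go left to 10.
  At 10: go left to 27.
    At 27: go left to 31.
      At 31: go left to 14.
        14 is a leaf — visit 14.
      Visit 31.
      At 31: no right child.
    Visit 27.
    At 27: no right child.
  Visit 10.
  At 10: no right child.
Visit 37.
At 37: go right to 20.
  At 20: go left to 13.
    At 13: no left child.
    Visit 13.
    At 13: go right to 11.
      At 11: go left to 21.
        21 is a leaf — visit 21.
      Visit 11.
      At 11: go right to 17.
        At 17: no left child.
        Visit 17.
        At 17: go right to 16.
          16 is a leaf — visit 16.
  Visit 20.
  At 20: go right to 18.
    At 18: go left to 36.
      36 is a leaf — visit 36.
    Visit 18.
    At 18: no right child.
Full in-order sequence: 14, 31, 27, 10, 37, 13, 21, 11, 17, 16, 20, 36, 18.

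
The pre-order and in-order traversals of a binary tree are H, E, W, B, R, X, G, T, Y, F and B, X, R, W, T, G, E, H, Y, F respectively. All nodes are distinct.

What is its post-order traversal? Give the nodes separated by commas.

The first element of pre-order is the root; it splits in-order into left and right subtrees.
Root H: left subtree has 7 nodes {B, X, R, W, T, G, E}, right has 2 {Y, F}.
  Root E: left subtree has 6 nodes {B, X, R, W, T, G}, right has 0 { }.
    Root W: left subtree has 3 nodes {B, X, R}, right has 2 {T, G}.
      Root B: left subtree has 0 nodes { }, right has 2 {X, R}.
        Root R: left subtree has 1 node {X}, right has 0 { }.
      Root G: left subtree has 1 node {T}, right has 0 { }.
  Root Y: left subtree has 0 nodes { }, right has 1 {F}.

X, R, B, T, G, W, E, F, Y, H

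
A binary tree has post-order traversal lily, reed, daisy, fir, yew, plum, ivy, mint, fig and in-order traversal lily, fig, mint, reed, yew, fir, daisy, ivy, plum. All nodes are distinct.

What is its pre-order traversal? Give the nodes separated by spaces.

The last element of post-order is the root; it splits in-order into left and right subtrees.
Root fig: left subtree has 1 node {lily}, right has 7 {mint, reed, yew, fir, daisy, ivy, plum}.
  Root mint: left subtree has 0 nodes { }, right has 6 {reed, yew, fir, daisy, ivy, plum}.
    Root ivy: left subtree has 4 nodes {reed, yew, fir, daisy}, right has 1 {plum}.
      Root yew: left subtree has 1 node {reed}, right has 2 {fir, daisy}.
        Root fir: left subtree has 0 nodes { }, right has 1 {daisy}.

fig lily mint ivy yew reed fir daisy plum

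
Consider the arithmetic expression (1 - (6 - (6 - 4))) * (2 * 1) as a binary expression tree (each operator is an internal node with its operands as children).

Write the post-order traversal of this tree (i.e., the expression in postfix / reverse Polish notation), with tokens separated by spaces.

Post-order on an expression tree gives postfix notation: for each operator, emit left operand, right operand, then the operator.

1 6 6 4 - - - 2 1 * *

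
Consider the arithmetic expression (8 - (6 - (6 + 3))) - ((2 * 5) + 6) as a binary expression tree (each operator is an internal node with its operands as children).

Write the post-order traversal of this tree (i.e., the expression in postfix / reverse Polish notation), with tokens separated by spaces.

Post-order on an expression tree gives postfix notation: for each operator, emit left operand, right operand, then the operator.

8 6 6 3 + - - 2 5 * 6 + -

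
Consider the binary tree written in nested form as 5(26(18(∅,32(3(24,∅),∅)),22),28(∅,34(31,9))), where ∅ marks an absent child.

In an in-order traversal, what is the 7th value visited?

In-order visits the left subtree, then the node, then the right subtree.
At 5: go left to 26.
  At 26: go left to 18.
    At 18: no left child.
    Visit 18.
    At 18: go right to 32.
      At 32: go left to 3.
        At 3: go left to 24.
          24 is a leaf — visit 24.
        Visit 3.
        At 3: no right child.
      Visit 32.
      At 32: no right child.
  Visit 26.
  At 26: go right to 22.
    22 is a leaf — visit 22.
Visit 5.
At 5: go right to 28.
  At 28: no left child.
  Visit 28.
  At 28: go right to 34.
    At 34: go left to 31.
      31 is a leaf — visit 31.
    Visit 34.
    At 34: go right to 9.
      9 is a leaf — visit 9.
Full in-order sequence: 18, 24, 3, 32, 26, 22, 5, 28, 31, 34, 9.

5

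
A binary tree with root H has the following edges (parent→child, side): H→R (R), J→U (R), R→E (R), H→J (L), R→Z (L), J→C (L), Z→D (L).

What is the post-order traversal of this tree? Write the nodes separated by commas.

Post-order visits the left subtree, then the right subtree, then the node.
At H: go left to J.
  At J: go left to C.
    C is a leaf — visit C.
  At J: go right to U.
    U is a leaf — visit U.
  Visit J.
At H: go right to R.
  At R: go left to Z.
    At Z: go left to D.
      D is a leaf — visit D.
    At Z: no right child.
    Visit Z.
  At R: go right to E.
    E is a leaf — visit E.
  Visit R.
Visit H.

C, U, J, D, Z, E, R, H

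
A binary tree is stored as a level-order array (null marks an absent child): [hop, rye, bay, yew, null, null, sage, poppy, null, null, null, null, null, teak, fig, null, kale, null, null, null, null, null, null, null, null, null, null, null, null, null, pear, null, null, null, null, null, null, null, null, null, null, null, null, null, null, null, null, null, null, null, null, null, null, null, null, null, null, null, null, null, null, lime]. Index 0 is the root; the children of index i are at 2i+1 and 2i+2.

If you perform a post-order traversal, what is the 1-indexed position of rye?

Post-order visits the left subtree, then the right subtree, then the node.
At hop: go left to rye.
  At rye: go left to yew.
    At yew: go left to poppy.
      At poppy: no left child.
      At poppy: go right to kale.
        kale is a leaf — visit kale.
      Visit poppy.
    At yew: no right child.
    Visit yew.
  At rye: no right child.
  Visit rye.
At hop: go right to bay.
  At bay: no left child.
  At bay: go right to sage.
    At sage: go left to teak.
      teak is a leaf — visit teak.
    At sage: go right to fig.
      At fig: no left child.
      At fig: go right to pear.
        At pear: go left to lime.
          lime is a leaf — visit lime.
        At pear: no right child.
        Visit pear.
      Visit fig.
    Visit sage.
  Visit bay.
Visit hop.
Full post-order sequence: kale, poppy, yew, rye, teak, lime, pear, fig, sage, bay, hop.

4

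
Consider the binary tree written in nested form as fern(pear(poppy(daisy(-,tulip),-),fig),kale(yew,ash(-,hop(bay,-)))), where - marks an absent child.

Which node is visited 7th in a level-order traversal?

Level-order visits nodes level by level from the root, left to right within each level.
Level 0: fern
Level 1: pear, kale
Level 2: poppy, fig, yew, ash
Level 3: daisy, hop
Level 4: tulip, bay
Full level-order sequence: fern, pear, kale, poppy, fig, yew, ash, daisy, hop, tulip, bay.

ash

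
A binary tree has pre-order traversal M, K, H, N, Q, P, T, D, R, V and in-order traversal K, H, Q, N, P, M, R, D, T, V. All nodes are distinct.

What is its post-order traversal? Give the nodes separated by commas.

The first element of pre-order is the root; it splits in-order into left and right subtrees.
Root M: left subtree has 5 nodes {K, H, Q, N, P}, right has 4 {R, D, T, V}.
  Root K: left subtree has 0 nodes { }, right has 4 {H, Q, N, P}.
    Root H: left subtree has 0 nodes { }, right has 3 {Q, N, P}.
      Root N: left subtree has 1 node {Q}, right has 1 {P}.
  Root T: left subtree has 2 nodes {R, D}, right has 1 {V}.
    Root D: left subtree has 1 node {R}, right has 0 { }.

Q, P, N, H, K, R, D, V, T, M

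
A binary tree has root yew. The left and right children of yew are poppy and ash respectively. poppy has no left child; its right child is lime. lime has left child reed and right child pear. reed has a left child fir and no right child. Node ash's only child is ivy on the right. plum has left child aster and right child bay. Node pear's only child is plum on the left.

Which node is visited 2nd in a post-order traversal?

Post-order visits the left subtree, then the right subtree, then the node.
At yew: go left to poppy.
  At poppy: no left child.
  At poppy: go right to lime.
    At lime: go left to reed.
      At reed: go left to fir.
        fir is a leaf — visit fir.
      At reed: no right child.
      Visit reed.
    At lime: go right to pear.
      At pear: go left to plum.
        At plum: go left to aster.
          aster is a leaf — visit aster.
        At plum: go right to bay.
          bay is a leaf — visit bay.
        Visit plum.
      At pear: no right child.
      Visit pear.
    Visit lime.
  Visit poppy.
At yew: go right to ash.
  At ash: no left child.
  At ash: go right to ivy.
    ivy is a leaf — visit ivy.
  Visit ash.
Visit yew.
Full post-order sequence: fir, reed, aster, bay, plum, pear, lime, poppy, ivy, ash, yew.

reed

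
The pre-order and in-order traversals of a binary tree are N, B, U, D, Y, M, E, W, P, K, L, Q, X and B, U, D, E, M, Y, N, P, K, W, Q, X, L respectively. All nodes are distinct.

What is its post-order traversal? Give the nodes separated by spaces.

The first element of pre-order is the root; it splits in-order into left and right subtrees.
Root N: left subtree has 6 nodes {B, U, D, E, M, Y}, right has 6 {P, K, W, Q, X, L}.
  Root B: left subtree has 0 nodes { }, right has 5 {U, D, E, M, Y}.
    Root U: left subtree has 0 nodes { }, right has 4 {D, E, M, Y}.
      Root D: left subtree has 0 nodes { }, right has 3 {E, M, Y}.
        Root Y: left subtree has 2 nodes {E, M}, right has 0 { }.
          Root M: left subtree has 1 node {E}, right has 0 { }.
  Root W: left subtree has 2 nodes {P, K}, right has 3 {Q, X, L}.
    Root P: left subtree has 0 nodes { }, right has 1 {K}.
    Root L: left subtree has 2 nodes {Q, X}, right has 0 { }.
      Root Q: left subtree has 0 nodes { }, right has 1 {X}.

E M Y D U B K P X Q L W N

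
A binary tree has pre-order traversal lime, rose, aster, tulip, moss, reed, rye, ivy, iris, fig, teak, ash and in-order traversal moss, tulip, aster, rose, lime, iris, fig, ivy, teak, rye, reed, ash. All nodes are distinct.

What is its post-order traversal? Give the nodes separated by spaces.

moss tulip aster rose fig iris teak ivy rye ash reed lime

The first element of pre-order is the root; it splits in-order into left and right subtrees.
Root lime: left subtree has 4 nodes {moss, tulip, aster, rose}, right has 7 {iris, fig, ivy, teak, rye, reed, ash}.
  Root rose: left subtree has 3 nodes {moss, tulip, aster}, right has 0 { }.
    Root aster: left subtree has 2 nodes {moss, tulip}, right has 0 { }.
      Root tulip: left subtree has 1 node {moss}, right has 0 { }.
  Root reed: left subtree has 5 nodes {iris, fig, ivy, teak, rye}, right has 1 {ash}.
    Root rye: left subtree has 4 nodes {iris, fig, ivy, teak}, right has 0 { }.
      Root ivy: left subtree has 2 nodes {iris, fig}, right has 1 {teak}.
        Root iris: left subtree has 0 nodes { }, right has 1 {fig}.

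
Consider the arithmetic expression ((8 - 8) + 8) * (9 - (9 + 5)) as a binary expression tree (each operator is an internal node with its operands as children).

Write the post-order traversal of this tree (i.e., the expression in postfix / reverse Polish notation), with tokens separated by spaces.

8 8 - 8 + 9 9 5 + - *

Post-order on an expression tree gives postfix notation: for each operator, emit left operand, right operand, then the operator.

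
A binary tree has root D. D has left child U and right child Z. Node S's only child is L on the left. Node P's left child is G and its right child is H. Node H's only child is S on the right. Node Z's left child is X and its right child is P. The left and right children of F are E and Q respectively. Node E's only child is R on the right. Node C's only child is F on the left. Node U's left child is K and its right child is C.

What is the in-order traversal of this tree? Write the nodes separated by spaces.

K U E R F Q C D X Z G P H L S

In-order visits the left subtree, then the node, then the right subtree.
At D: go left to U.
  At U: go left to K.
    K is a leaf — visit K.
  Visit U.
  At U: go right to C.
    At C: go left to F.
      At F: go left to E.
        At E: no left child.
        Visit E.
        At E: go right to R.
          R is a leaf — visit R.
      Visit F.
      At F: go right to Q.
        Q is a leaf — visit Q.
    Visit C.
    At C: no right child.
Visit D.
At D: go right to Z.
  At Z: go left to X.
    X is a leaf — visit X.
  Visit Z.
  At Z: go right to P.
    At P: go left to G.
      G is a leaf — visit G.
    Visit P.
    At P: go right to H.
      At H: no left child.
      Visit H.
      At H: go right to S.
        At S: go left to L.
          L is a leaf — visit L.
        Visit S.
        At S: no right child.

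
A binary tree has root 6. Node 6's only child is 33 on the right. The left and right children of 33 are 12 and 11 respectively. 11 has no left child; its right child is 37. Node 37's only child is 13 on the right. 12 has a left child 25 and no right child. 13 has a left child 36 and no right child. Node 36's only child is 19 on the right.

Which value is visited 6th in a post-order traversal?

Post-order visits the left subtree, then the right subtree, then the node.
At 6: no left child.
At 6: go right to 33.
  At 33: go left to 12.
    At 12: go left to 25.
      25 is a leaf — visit 25.
    At 12: no right child.
    Visit 12.
  At 33: go right to 11.
    At 11: no left child.
    At 11: go right to 37.
      At 37: no left child.
      At 37: go right to 13.
        At 13: go left to 36.
          At 36: no left child.
          At 36: go right to 19.
            19 is a leaf — visit 19.
          Visit 36.
        At 13: no right child.
        Visit 13.
      Visit 37.
    Visit 11.
  Visit 33.
Visit 6.
Full post-order sequence: 25, 12, 19, 36, 13, 37, 11, 33, 6.

37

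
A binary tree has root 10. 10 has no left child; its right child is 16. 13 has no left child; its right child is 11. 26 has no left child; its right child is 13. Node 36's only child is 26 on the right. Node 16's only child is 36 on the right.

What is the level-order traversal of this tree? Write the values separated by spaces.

Level-order visits nodes level by level from the root, left to right within each level.
Level 0: 10
Level 1: 16
Level 2: 36
Level 3: 26
Level 4: 13
Level 5: 11

10 16 36 26 13 11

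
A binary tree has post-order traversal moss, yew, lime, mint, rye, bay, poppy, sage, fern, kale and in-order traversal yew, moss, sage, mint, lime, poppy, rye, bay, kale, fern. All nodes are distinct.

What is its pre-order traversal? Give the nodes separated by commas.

The last element of post-order is the root; it splits in-order into left and right subtrees.
Root kale: left subtree has 8 nodes {yew, moss, sage, mint, lime, poppy, rye, bay}, right has 1 {fern}.
  Root sage: left subtree has 2 nodes {yew, moss}, right has 5 {mint, lime, poppy, rye, bay}.
    Root yew: left subtree has 0 nodes { }, right has 1 {moss}.
    Root poppy: left subtree has 2 nodes {mint, lime}, right has 2 {rye, bay}.
      Root mint: left subtree has 0 nodes { }, right has 1 {lime}.
      Root bay: left subtree has 1 node {rye}, right has 0 { }.

kale, sage, yew, moss, poppy, mint, lime, bay, rye, fern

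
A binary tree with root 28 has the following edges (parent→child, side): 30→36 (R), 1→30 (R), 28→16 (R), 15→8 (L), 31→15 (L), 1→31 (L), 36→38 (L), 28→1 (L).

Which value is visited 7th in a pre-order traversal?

36

Pre-order visits the node, then its left subtree, then its right subtree.
Visit 28.
At 28: go left to 1.
  Visit 1.
  At 1: go left to 31.
    Visit 31.
    At 31: go left to 15.
      Visit 15.
      At 15: go left to 8.
        8 is a leaf — visit 8.
      At 15: no right child.
    At 31: no right child.
  At 1: go right to 30.
    Visit 30.
    At 30: no left child.
    At 30: go right to 36.
      Visit 36.
      At 36: go left to 38.
        38 is a leaf — visit 38.
      At 36: no right child.
At 28: go right to 16.
  16 is a leaf — visit 16.
Full pre-order sequence: 28, 1, 31, 15, 8, 30, 36, 38, 16.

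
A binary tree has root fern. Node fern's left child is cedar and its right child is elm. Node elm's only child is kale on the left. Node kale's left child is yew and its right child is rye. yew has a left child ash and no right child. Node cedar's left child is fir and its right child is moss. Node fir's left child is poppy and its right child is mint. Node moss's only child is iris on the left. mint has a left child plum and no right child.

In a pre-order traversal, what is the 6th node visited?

plum

Pre-order visits the node, then its left subtree, then its right subtree.
Visit fern.
At fern: go left to cedar.
  Visit cedar.
  At cedar: go left to fir.
    Visit fir.
    At fir: go left to poppy.
      poppy is a leaf — visit poppy.
    At fir: go right to mint.
      Visit mint.
      At mint: go left to plum.
        plum is a leaf — visit plum.
      At mint: no right child.
  At cedar: go right to moss.
    Visit moss.
    At moss: go left to iris.
      iris is a leaf — visit iris.
    At moss: no right child.
At fern: go right to elm.
  Visit elm.
  At elm: go left to kale.
    Visit kale.
    At kale: go left to yew.
      Visit yew.
      At yew: go left to ash.
        ash is a leaf — visit ash.
      At yew: no right child.
    At kale: go right to rye.
      rye is a leaf — visit rye.
  At elm: no right child.
Full pre-order sequence: fern, cedar, fir, poppy, mint, plum, moss, iris, elm, kale, yew, ash, rye.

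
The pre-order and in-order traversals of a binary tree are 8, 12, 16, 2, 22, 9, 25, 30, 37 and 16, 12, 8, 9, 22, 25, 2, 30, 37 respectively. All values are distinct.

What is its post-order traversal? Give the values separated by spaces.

The first element of pre-order is the root; it splits in-order into left and right subtrees.
Root 8: left subtree has 2 nodes {16, 12}, right has 6 {9, 22, 25, 2, 30, 37}.
  Root 12: left subtree has 1 node {16}, right has 0 { }.
  Root 2: left subtree has 3 nodes {9, 22, 25}, right has 2 {30, 37}.
    Root 22: left subtree has 1 node {9}, right has 1 {25}.
    Root 30: left subtree has 0 nodes { }, right has 1 {37}.

16 12 9 25 22 37 30 2 8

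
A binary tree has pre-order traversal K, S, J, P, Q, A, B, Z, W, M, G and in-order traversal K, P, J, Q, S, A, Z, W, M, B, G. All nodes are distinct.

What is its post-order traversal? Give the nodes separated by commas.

P, Q, J, M, W, Z, G, B, A, S, K

The first element of pre-order is the root; it splits in-order into left and right subtrees.
Root K: left subtree has 0 nodes { }, right has 10 {P, J, Q, S, A, Z, W, M, B, G}.
  Root S: left subtree has 3 nodes {P, J, Q}, right has 6 {A, Z, W, M, B, G}.
    Root J: left subtree has 1 node {P}, right has 1 {Q}.
    Root A: left subtree has 0 nodes { }, right has 5 {Z, W, M, B, G}.
      Root B: left subtree has 3 nodes {Z, W, M}, right has 1 {G}.
        Root Z: left subtree has 0 nodes { }, right has 2 {W, M}.
          Root W: left subtree has 0 nodes { }, right has 1 {M}.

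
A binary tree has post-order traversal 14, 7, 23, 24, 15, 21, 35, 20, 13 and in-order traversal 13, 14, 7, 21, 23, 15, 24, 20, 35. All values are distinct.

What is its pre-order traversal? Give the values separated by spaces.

13 20 21 7 14 15 23 24 35

The last element of post-order is the root; it splits in-order into left and right subtrees.
Root 13: left subtree has 0 nodes { }, right has 8 {14, 7, 21, 23, 15, 24, 20, 35}.
  Root 20: left subtree has 6 nodes {14, 7, 21, 23, 15, 24}, right has 1 {35}.
    Root 21: left subtree has 2 nodes {14, 7}, right has 3 {23, 15, 24}.
      Root 7: left subtree has 1 node {14}, right has 0 { }.
      Root 15: left subtree has 1 node {23}, right has 1 {24}.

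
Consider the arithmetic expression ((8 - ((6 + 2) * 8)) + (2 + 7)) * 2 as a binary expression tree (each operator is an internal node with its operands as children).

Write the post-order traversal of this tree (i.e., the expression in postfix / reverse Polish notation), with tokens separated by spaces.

Post-order on an expression tree gives postfix notation: for each operator, emit left operand, right operand, then the operator.

8 6 2 + 8 * - 2 7 + + 2 *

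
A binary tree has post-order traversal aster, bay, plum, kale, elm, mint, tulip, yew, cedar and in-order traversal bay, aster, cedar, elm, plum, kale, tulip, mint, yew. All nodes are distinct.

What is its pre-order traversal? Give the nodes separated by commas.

cedar, bay, aster, yew, tulip, elm, kale, plum, mint

The last element of post-order is the root; it splits in-order into left and right subtrees.
Root cedar: left subtree has 2 nodes {bay, aster}, right has 6 {elm, plum, kale, tulip, mint, yew}.
  Root bay: left subtree has 0 nodes { }, right has 1 {aster}.
  Root yew: left subtree has 5 nodes {elm, plum, kale, tulip, mint}, right has 0 { }.
    Root tulip: left subtree has 3 nodes {elm, plum, kale}, right has 1 {mint}.
      Root elm: left subtree has 0 nodes { }, right has 2 {plum, kale}.
        Root kale: left subtree has 1 node {plum}, right has 0 { }.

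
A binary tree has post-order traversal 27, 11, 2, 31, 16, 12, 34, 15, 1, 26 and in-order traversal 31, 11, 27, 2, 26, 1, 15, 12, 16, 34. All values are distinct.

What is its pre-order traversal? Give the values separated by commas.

26, 31, 2, 11, 27, 1, 15, 34, 12, 16

The last element of post-order is the root; it splits in-order into left and right subtrees.
Root 26: left subtree has 4 nodes {31, 11, 27, 2}, right has 5 {1, 15, 12, 16, 34}.
  Root 31: left subtree has 0 nodes { }, right has 3 {11, 27, 2}.
    Root 2: left subtree has 2 nodes {11, 27}, right has 0 { }.
      Root 11: left subtree has 0 nodes { }, right has 1 {27}.
  Root 1: left subtree has 0 nodes { }, right has 4 {15, 12, 16, 34}.
    Root 15: left subtree has 0 nodes { }, right has 3 {12, 16, 34}.
      Root 34: left subtree has 2 nodes {12, 16}, right has 0 { }.
        Root 12: left subtree has 0 nodes { }, right has 1 {16}.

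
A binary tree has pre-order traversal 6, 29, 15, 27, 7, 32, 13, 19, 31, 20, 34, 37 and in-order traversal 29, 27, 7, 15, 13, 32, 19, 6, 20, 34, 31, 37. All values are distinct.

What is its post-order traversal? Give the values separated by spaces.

7 27 13 19 32 15 29 34 20 37 31 6

The first element of pre-order is the root; it splits in-order into left and right subtrees.
Root 6: left subtree has 7 nodes {29, 27, 7, 15, 13, 32, 19}, right has 4 {20, 34, 31, 37}.
  Root 29: left subtree has 0 nodes { }, right has 6 {27, 7, 15, 13, 32, 19}.
    Root 15: left subtree has 2 nodes {27, 7}, right has 3 {13, 32, 19}.
      Root 27: left subtree has 0 nodes { }, right has 1 {7}.
      Root 32: left subtree has 1 node {13}, right has 1 {19}.
  Root 31: left subtree has 2 nodes {20, 34}, right has 1 {37}.
    Root 20: left subtree has 0 nodes { }, right has 1 {34}.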